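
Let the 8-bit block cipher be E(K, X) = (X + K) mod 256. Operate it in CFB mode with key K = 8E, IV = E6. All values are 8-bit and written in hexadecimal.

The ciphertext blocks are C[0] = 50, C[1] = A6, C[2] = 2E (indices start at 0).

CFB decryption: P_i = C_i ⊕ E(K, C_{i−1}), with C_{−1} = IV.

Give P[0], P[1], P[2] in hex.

P[0]: E(K, E6) = 74; 50 ⊕ 74 = 24.
P[1]: E(K, 50) = DE; A6 ⊕ DE = 78.
P[2]: E(K, A6) = 34; 2E ⊕ 34 = 1A.

P[0] = 24, P[1] = 78, P[2] = 1A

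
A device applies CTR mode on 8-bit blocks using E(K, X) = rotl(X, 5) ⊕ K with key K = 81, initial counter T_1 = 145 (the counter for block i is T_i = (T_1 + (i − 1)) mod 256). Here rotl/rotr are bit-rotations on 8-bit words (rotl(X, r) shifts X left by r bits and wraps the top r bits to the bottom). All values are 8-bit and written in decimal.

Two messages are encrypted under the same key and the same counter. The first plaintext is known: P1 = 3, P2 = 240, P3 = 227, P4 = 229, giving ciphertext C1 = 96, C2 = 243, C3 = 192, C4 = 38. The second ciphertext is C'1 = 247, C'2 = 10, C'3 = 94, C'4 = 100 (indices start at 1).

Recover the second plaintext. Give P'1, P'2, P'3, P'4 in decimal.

In CTR with a reused counter, both messages share the same keystream S_i, so C_i ⊕ C'_i = P_i ⊕ P'_i and thus P'_i = P_i ⊕ C_i ⊕ C'_i.
P'1: 3 ⊕ 96 ⊕ 247 = 148.
P'2: 240 ⊕ 243 ⊕ 10 = 9.
P'3: 227 ⊕ 192 ⊕ 94 = 125.
P'4: 229 ⊕ 38 ⊕ 100 = 167.

P'1 = 148, P'2 = 9, P'3 = 125, P'4 = 167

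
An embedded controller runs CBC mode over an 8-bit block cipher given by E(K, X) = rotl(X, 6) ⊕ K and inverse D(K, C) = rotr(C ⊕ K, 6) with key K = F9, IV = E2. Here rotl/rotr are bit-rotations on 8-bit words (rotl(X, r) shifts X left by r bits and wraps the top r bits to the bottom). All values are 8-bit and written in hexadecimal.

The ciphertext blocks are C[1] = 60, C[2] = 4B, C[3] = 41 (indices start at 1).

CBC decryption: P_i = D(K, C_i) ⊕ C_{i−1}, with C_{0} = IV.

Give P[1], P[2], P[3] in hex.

P[1] = 84, P[2] = AA, P[3] = A9

P[1]: D(K, 60) = 66; 66 ⊕ E2 = 84.
P[2]: D(K, 4B) = CA; CA ⊕ 60 = AA.
P[3]: D(K, 41) = E2; E2 ⊕ 4B = A9.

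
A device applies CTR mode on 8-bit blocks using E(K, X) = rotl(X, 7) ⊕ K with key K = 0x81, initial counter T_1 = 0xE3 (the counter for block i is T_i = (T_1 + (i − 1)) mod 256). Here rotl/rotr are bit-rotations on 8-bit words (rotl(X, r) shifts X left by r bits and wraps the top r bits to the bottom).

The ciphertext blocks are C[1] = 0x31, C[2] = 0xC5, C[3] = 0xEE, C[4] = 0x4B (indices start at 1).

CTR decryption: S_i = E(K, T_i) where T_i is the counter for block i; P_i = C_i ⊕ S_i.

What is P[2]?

P[2]: T = 0xE4, S = E(K, T) = 0xF3; 0xC5 ⊕ 0xF3 = 0x36.

P[2] = 0x36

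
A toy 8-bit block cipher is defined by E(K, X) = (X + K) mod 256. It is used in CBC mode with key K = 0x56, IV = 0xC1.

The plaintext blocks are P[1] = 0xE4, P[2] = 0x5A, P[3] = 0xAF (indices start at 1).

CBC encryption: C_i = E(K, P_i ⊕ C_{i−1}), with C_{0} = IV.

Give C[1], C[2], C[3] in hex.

C[1] = 0x7B, C[2] = 0x77, C[3] = 0x2E

C[1]: P[1] ⊕ 0xC1 = 0x25; E(K, 0x25) = 0x7B.
C[2]: P[2] ⊕ 0x7B = 0x21; E(K, 0x21) = 0x77.
C[3]: P[3] ⊕ 0x77 = 0xD8; E(K, 0xD8) = 0x2E.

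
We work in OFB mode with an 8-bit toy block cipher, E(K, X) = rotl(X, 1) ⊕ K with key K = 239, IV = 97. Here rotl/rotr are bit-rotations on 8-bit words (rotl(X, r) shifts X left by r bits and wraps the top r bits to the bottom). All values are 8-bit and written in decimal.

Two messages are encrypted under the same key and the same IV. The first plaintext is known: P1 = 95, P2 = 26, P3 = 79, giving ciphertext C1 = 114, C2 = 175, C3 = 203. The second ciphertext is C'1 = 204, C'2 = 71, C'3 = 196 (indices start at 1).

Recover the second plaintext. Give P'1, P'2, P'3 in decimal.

P'1 = 225, P'2 = 242, P'3 = 64

In OFB with a reused IV, both messages share the same keystream S_i, so C_i ⊕ C'_i = P_i ⊕ P'_i and thus P'_i = P_i ⊕ C_i ⊕ C'_i.
P'1: 95 ⊕ 114 ⊕ 204 = 225.
P'2: 26 ⊕ 175 ⊕ 71 = 242.
P'3: 79 ⊕ 203 ⊕ 196 = 64.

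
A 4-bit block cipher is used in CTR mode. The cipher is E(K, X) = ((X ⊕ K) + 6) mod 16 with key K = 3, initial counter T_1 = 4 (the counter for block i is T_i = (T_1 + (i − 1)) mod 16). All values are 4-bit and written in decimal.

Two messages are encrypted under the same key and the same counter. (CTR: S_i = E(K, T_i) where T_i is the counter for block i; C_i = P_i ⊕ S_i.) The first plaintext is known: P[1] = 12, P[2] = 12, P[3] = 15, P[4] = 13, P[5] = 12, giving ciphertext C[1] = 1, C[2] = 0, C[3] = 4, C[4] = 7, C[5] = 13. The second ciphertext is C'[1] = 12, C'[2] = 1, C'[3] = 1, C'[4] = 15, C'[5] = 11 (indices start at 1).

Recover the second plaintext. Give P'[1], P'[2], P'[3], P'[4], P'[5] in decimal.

In CTR with a reused counter, both messages share the same keystream S_i, so C_i ⊕ C'_i = P_i ⊕ P'_i and thus P'_i = P_i ⊕ C_i ⊕ C'_i.
P'[1]: 12 ⊕ 1 ⊕ 12 = 1.
P'[2]: 12 ⊕ 0 ⊕ 1 = 13.
P'[3]: 15 ⊕ 4 ⊕ 1 = 10.
P'[4]: 13 ⊕ 7 ⊕ 15 = 5.
P'[5]: 12 ⊕ 13 ⊕ 11 = 10.

P'[1] = 1, P'[2] = 13, P'[3] = 10, P'[4] = 5, P'[5] = 10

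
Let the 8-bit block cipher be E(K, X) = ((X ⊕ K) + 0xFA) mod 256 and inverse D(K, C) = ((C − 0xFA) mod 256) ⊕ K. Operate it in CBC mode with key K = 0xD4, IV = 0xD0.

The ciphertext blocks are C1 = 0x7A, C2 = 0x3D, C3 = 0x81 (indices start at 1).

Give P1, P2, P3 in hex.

P1 = 0x84, P2 = 0xED, P3 = 0x6E

CBC decryption: P_i = D(K, C_i) ⊕ C_{i−1}, with C_{0} = IV.
P1: D(K, 0x7A) = 0x54; 0x54 ⊕ 0xD0 = 0x84.
P2: D(K, 0x3D) = 0x97; 0x97 ⊕ 0x7A = 0xED.
P3: D(K, 0x81) = 0x53; 0x53 ⊕ 0x3D = 0x6E.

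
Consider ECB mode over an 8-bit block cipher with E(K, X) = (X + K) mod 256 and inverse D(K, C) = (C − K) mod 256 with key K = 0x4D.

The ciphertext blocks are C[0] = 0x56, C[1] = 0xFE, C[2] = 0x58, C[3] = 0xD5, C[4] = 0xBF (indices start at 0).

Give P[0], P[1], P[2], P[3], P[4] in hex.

ECB decryption: P_i = D(K, C_i).
P[0]: D(K, 0x56) = 0x09.
P[1]: D(K, 0xFE) = 0xB1.
P[2]: D(K, 0x58) = 0x0B.
P[3]: D(K, 0xD5) = 0x88.
P[4]: D(K, 0xBF) = 0x72.

P[0] = 0x09, P[1] = 0xB1, P[2] = 0x0B, P[3] = 0x88, P[4] = 0x72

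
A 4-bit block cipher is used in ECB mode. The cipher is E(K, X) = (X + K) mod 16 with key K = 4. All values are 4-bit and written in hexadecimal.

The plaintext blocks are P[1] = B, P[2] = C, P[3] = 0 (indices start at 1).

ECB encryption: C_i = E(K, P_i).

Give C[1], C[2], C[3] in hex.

C[1] = F, C[2] = 0, C[3] = 4

C[1]: E(K, B) = F.
C[2]: E(K, C) = 0.
C[3]: E(K, 0) = 4.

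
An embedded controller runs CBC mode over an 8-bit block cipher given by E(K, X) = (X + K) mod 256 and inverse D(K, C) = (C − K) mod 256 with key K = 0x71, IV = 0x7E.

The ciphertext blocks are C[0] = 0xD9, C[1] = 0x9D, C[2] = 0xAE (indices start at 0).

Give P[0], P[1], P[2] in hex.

P[0] = 0x16, P[1] = 0xF5, P[2] = 0xA0

CBC decryption: P_i = D(K, C_i) ⊕ C_{i−1}, with C_{−1} = IV.
P[0]: D(K, 0xD9) = 0x68; 0x68 ⊕ 0x7E = 0x16.
P[1]: D(K, 0x9D) = 0x2C; 0x2C ⊕ 0xD9 = 0xF5.
P[2]: D(K, 0xAE) = 0x3D; 0x3D ⊕ 0x9D = 0xA0.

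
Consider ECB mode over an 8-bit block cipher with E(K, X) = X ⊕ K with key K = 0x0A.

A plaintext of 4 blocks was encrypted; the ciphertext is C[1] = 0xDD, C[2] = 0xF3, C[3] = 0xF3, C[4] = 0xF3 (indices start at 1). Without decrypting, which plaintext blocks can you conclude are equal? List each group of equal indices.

ECB encrypts each block independently with the same key, so equal ciphertext blocks imply equal plaintext blocks.
C[2] = C[3] = C[4] = 0xF3, so P[2] = P[3] = P[4].

P[2] = P[3] = P[4]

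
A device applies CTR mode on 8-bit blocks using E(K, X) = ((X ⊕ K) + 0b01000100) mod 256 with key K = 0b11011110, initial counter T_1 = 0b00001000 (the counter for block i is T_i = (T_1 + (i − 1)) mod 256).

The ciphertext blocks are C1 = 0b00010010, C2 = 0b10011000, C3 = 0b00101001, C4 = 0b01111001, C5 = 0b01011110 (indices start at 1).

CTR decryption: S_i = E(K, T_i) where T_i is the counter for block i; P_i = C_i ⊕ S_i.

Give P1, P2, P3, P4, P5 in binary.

P1 = 0b00001000, P2 = 0b10000011, P3 = 0b00110001, P4 = 0b01100000, P5 = 0b01001000

P1: T = 0b00001000, S = E(K, T) = 0b00011010; 0b00010010 ⊕ 0b00011010 = 0b00001000.
P2: T = 0b00001001, S = E(K, T) = 0b00011011; 0b10011000 ⊕ 0b00011011 = 0b10000011.
P3: T = 0b00001010, S = E(K, T) = 0b00011000; 0b00101001 ⊕ 0b00011000 = 0b00110001.
P4: T = 0b00001011, S = E(K, T) = 0b00011001; 0b01111001 ⊕ 0b00011001 = 0b01100000.
P5: T = 0b00001100, S = E(K, T) = 0b00010110; 0b01011110 ⊕ 0b00010110 = 0b01001000.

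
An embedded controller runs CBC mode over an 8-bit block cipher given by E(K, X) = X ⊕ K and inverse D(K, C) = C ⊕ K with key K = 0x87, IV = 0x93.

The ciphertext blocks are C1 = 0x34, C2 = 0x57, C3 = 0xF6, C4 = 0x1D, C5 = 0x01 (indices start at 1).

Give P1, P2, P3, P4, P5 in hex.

P1 = 0x20, P2 = 0xE4, P3 = 0x26, P4 = 0x6C, P5 = 0x9B

CBC decryption: P_i = D(K, C_i) ⊕ C_{i−1}, with C_{0} = IV.
P1: D(K, 0x34) = 0xB3; 0xB3 ⊕ 0x93 = 0x20.
P2: D(K, 0x57) = 0xD0; 0xD0 ⊕ 0x34 = 0xE4.
P3: D(K, 0xF6) = 0x71; 0x71 ⊕ 0x57 = 0x26.
P4: D(K, 0x1D) = 0x9A; 0x9A ⊕ 0xF6 = 0x6C.
P5: D(K, 0x01) = 0x86; 0x86 ⊕ 0x1D = 0x9B.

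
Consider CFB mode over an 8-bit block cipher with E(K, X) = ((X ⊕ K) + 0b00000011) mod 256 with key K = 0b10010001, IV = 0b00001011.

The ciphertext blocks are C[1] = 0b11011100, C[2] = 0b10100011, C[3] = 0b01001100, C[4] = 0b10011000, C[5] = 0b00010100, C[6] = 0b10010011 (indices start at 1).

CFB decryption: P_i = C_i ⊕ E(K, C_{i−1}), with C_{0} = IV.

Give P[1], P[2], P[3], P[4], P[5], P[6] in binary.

P[1]: E(K, 0b00001011) = 0b10011101; 0b11011100 ⊕ 0b10011101 = 0b01000001.
P[2]: E(K, 0b11011100) = 0b01010000; 0b10100011 ⊕ 0b01010000 = 0b11110011.
P[3]: E(K, 0b10100011) = 0b00110101; 0b01001100 ⊕ 0b00110101 = 0b01111001.
P[4]: E(K, 0b01001100) = 0b11100000; 0b10011000 ⊕ 0b11100000 = 0b01111000.
P[5]: E(K, 0b10011000) = 0b00001100; 0b00010100 ⊕ 0b00001100 = 0b00011000.
P[6]: E(K, 0b00010100) = 0b10001000; 0b10010011 ⊕ 0b10001000 = 0b00011011.

P[1] = 0b01000001, P[2] = 0b11110011, P[3] = 0b01111001, P[4] = 0b01111000, P[5] = 0b00011000, P[6] = 0b00011011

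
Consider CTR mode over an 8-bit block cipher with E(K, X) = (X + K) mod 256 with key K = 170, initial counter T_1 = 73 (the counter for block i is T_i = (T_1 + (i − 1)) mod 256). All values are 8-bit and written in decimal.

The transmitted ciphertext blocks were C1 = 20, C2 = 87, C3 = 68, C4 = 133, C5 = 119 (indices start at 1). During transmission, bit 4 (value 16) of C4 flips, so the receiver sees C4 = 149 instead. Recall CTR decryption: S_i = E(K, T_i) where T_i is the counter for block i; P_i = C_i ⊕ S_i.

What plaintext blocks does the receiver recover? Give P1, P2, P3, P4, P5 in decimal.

Only C4 changed, to 149. In CTR, a change in C_i flips the same bit in P_i only; the keystream is unaffected. Decrypting the received ciphertext:
P1: T = 73, S = E(K, T) = 243; 20 ⊕ 243 = 231.
P2: T = 74, S = E(K, T) = 244; 87 ⊕ 244 = 163.
P3: T = 75, S = E(K, T) = 245; 68 ⊕ 245 = 177.
P4: T = 76, S = E(K, T) = 246; 149 ⊕ 246 = 99.
P5: T = 77, S = E(K, T) = 247; 119 ⊕ 247 = 128.
Blocks that differ from the original plaintext: P4.

P1 = 231, P2 = 163, P3 = 177, P4 = 99, P5 = 128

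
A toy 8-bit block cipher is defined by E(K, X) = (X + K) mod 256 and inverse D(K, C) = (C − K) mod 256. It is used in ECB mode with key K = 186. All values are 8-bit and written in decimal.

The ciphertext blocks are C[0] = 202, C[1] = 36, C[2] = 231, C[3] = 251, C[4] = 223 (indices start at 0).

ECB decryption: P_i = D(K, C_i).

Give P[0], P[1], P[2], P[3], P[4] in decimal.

P[0]: D(K, 202) = 16.
P[1]: D(K, 36) = 106.
P[2]: D(K, 231) = 45.
P[3]: D(K, 251) = 65.
P[4]: D(K, 223) = 37.

P[0] = 16, P[1] = 106, P[2] = 45, P[3] = 65, P[4] = 37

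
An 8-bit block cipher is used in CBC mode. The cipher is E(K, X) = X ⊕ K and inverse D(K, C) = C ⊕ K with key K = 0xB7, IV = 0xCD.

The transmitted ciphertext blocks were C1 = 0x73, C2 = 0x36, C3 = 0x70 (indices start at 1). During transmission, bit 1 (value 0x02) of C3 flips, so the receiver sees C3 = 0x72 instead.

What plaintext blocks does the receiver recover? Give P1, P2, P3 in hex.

CBC decryption: P_i = D(K, C_i) ⊕ C_{i−1}, with C_{0} = IV.
Only C3 changed, to 0x72. In CBC, a change in C_i garbles P_i and flips the same bit in P_{i+1}. Decrypting the received ciphertext:
P1: D(K, 0x73) = 0xC4; 0xC4 ⊕ 0xCD = 0x09.
P2: D(K, 0x36) = 0x81; 0x81 ⊕ 0x73 = 0xF2.
P3: D(K, 0x72) = 0xC5; 0xC5 ⊕ 0x36 = 0xF3.
Blocks that differ from the original plaintext: P3.

P1 = 0x09, P2 = 0xF2, P3 = 0xF3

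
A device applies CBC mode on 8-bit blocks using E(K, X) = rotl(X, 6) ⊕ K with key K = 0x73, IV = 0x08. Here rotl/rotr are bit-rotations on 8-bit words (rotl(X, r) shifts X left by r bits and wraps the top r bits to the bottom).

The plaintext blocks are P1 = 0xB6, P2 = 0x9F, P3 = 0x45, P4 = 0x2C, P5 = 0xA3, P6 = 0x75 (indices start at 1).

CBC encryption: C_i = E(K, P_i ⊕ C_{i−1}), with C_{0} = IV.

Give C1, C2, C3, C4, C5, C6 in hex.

C1 = 0xDC, C2 = 0xA3, C3 = 0xCA, C4 = 0xCA, C5 = 0x29, C6 = 0x64

C1: P1 ⊕ 0x08 = 0xBE; E(K, 0xBE) = 0xDC.
C2: P2 ⊕ 0xDC = 0x43; E(K, 0x43) = 0xA3.
C3: P3 ⊕ 0xA3 = 0xE6; E(K, 0xE6) = 0xCA.
C4: P4 ⊕ 0xCA = 0xE6; E(K, 0xE6) = 0xCA.
C5: P5 ⊕ 0xCA = 0x69; E(K, 0x69) = 0x29.
C6: P6 ⊕ 0x29 = 0x5C; E(K, 0x5C) = 0x64.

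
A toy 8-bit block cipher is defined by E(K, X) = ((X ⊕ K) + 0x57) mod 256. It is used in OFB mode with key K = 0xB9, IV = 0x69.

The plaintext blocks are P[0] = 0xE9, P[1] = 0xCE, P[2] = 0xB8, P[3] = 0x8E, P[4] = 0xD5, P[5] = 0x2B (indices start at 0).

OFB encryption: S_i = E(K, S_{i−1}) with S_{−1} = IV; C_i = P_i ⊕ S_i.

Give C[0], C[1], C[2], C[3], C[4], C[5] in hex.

C[0] = 0xCE, C[1] = 0x3B, C[2] = 0x1B, C[3] = 0xFF, C[4] = 0xCA, C[5] = 0xD6

C[0]: S = E(K, 0x69) = 0x27; 0xE9 ⊕ 0x27 = 0xCE.
C[1]: S = E(K, 0x27) = 0xF5; 0xCE ⊕ 0xF5 = 0x3B.
C[2]: S = E(K, 0xF5) = 0xA3; 0xB8 ⊕ 0xA3 = 0x1B.
C[3]: S = E(K, 0xA3) = 0x71; 0x8E ⊕ 0x71 = 0xFF.
C[4]: S = E(K, 0x71) = 0x1F; 0xD5 ⊕ 0x1F = 0xCA.
C[5]: S = E(K, 0x1F) = 0xFD; 0x2B ⊕ 0xFD = 0xD6.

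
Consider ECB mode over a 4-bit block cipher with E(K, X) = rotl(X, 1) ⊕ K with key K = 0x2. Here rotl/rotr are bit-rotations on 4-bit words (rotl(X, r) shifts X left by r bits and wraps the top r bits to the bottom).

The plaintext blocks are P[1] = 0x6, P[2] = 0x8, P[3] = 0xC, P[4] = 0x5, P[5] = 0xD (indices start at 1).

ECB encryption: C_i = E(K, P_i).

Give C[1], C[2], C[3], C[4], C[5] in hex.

C[1] = 0xE, C[2] = 0x3, C[3] = 0xB, C[4] = 0x8, C[5] = 0x9

C[1]: E(K, 0x6) = 0xE.
C[2]: E(K, 0x8) = 0x3.
C[3]: E(K, 0xC) = 0xB.
C[4]: E(K, 0x5) = 0x8.
C[5]: E(K, 0xD) = 0x9.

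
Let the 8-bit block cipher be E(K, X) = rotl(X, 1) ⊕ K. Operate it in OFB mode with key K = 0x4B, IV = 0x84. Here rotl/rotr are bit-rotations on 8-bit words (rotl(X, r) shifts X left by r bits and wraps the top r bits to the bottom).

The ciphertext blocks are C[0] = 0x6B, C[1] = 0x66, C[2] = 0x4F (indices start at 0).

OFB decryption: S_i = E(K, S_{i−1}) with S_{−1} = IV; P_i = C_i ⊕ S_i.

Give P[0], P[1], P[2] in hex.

P[0] = 0x29, P[1] = 0xA9, P[2] = 0x9B

P[0]: S = E(K, 0x84) = 0x42; 0x6B ⊕ 0x42 = 0x29.
P[1]: S = E(K, 0x42) = 0xCF; 0x66 ⊕ 0xCF = 0xA9.
P[2]: S = E(K, 0xCF) = 0xD4; 0x4F ⊕ 0xD4 = 0x9B.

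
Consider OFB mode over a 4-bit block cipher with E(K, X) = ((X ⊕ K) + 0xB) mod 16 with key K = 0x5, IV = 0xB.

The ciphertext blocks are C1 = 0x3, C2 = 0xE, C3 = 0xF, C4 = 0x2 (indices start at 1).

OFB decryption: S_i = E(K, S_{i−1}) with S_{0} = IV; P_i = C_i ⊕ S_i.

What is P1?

P1 = 0xA

P1: S = E(K, 0xB) = 0x9; 0x3 ⊕ 0x9 = 0xA.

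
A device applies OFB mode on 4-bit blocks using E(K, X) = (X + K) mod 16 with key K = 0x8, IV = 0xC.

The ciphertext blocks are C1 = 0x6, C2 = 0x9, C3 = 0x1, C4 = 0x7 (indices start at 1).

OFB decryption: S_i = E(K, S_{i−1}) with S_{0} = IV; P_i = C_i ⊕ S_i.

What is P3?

P1: S = E(K, 0xC) = 0x4; 0x6 ⊕ 0x4 = 0x2.
P2: S = E(K, 0x4) = 0xC; 0x9 ⊕ 0xC = 0x5.
P3: S = E(K, 0xC) = 0x4; 0x1 ⊕ 0x4 = 0x5.

P3 = 0x5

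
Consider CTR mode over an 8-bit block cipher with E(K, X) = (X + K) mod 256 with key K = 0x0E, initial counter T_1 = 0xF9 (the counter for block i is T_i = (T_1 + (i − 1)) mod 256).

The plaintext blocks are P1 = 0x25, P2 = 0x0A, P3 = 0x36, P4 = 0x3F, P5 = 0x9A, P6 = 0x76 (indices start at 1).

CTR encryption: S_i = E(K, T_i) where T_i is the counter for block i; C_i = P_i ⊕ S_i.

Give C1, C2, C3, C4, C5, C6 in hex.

C1 = 0x22, C2 = 0x02, C3 = 0x3F, C4 = 0x35, C5 = 0x91, C6 = 0x7A

C1: T = 0xF9, S = E(K, T) = 0x07; 0x25 ⊕ 0x07 = 0x22.
C2: T = 0xFA, S = E(K, T) = 0x08; 0x0A ⊕ 0x08 = 0x02.
C3: T = 0xFB, S = E(K, T) = 0x09; 0x36 ⊕ 0x09 = 0x3F.
C4: T = 0xFC, S = E(K, T) = 0x0A; 0x3F ⊕ 0x0A = 0x35.
C5: T = 0xFD, S = E(K, T) = 0x0B; 0x9A ⊕ 0x0B = 0x91.
C6: T = 0xFE, S = E(K, T) = 0x0C; 0x76 ⊕ 0x0C = 0x7A.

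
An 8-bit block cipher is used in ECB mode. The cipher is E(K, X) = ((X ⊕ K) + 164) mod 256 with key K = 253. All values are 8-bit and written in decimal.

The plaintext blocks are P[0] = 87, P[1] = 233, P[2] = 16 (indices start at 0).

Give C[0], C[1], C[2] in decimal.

C[0] = 78, C[1] = 184, C[2] = 145

ECB encryption: C_i = E(K, P_i).
C[0]: E(K, 87) = 78.
C[1]: E(K, 233) = 184.
C[2]: E(K, 16) = 145.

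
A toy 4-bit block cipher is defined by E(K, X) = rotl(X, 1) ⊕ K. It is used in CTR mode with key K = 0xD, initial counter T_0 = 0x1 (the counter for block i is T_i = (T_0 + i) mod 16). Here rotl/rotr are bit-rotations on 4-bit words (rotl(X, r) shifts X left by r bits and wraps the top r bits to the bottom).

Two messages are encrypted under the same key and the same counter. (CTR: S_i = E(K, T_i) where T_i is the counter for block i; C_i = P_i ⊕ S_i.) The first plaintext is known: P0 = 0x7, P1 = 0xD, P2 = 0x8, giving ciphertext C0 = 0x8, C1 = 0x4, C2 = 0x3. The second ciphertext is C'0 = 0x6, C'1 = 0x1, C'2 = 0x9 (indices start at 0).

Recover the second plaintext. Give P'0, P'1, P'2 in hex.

P'0 = 0x9, P'1 = 0x8, P'2 = 0x2

In CTR with a reused counter, both messages share the same keystream S_i, so C_i ⊕ C'_i = P_i ⊕ P'_i and thus P'_i = P_i ⊕ C_i ⊕ C'_i.
P'0: 0x7 ⊕ 0x8 ⊕ 0x6 = 0x9.
P'1: 0xD ⊕ 0x4 ⊕ 0x1 = 0x8.
P'2: 0x8 ⊕ 0x3 ⊕ 0x9 = 0x2.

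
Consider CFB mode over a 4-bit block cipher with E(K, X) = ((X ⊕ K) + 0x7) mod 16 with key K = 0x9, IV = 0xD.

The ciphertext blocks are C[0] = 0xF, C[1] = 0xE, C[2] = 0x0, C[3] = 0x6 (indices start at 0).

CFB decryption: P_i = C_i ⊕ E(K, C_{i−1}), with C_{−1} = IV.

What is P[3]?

P[3] = 0x6

P[3]: E(K, 0x0) = 0x0; 0x6 ⊕ 0x0 = 0x6.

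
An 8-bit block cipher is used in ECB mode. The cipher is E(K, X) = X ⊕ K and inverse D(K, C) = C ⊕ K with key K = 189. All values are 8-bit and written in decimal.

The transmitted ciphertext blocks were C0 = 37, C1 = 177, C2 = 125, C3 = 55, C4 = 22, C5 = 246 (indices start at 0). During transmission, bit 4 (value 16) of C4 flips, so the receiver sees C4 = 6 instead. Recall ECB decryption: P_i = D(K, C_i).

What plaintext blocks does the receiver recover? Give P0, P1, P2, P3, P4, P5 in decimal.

P0 = 152, P1 = 12, P2 = 192, P3 = 138, P4 = 187, P5 = 75

Only C4 changed, to 6. In ECB, a change in C_i affects only P_i. Decrypting the received ciphertext:
P0: D(K, 37) = 152.
P1: D(K, 177) = 12.
P2: D(K, 125) = 192.
P3: D(K, 55) = 138.
P4: D(K, 6) = 187.
P5: D(K, 246) = 75.
Blocks that differ from the original plaintext: P4.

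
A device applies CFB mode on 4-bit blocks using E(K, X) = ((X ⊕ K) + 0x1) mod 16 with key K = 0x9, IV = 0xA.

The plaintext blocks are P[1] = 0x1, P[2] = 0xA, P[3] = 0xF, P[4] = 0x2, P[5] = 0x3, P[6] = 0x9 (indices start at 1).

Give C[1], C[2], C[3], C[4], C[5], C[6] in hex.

CFB encryption: C_i = P_i ⊕ E(K, C_{i−1}), with C_{0} = IV.
C[1]: E(K, 0xA) = 0x4; 0x1 ⊕ 0x4 = 0x5.
C[2]: E(K, 0x5) = 0xD; 0xA ⊕ 0xD = 0x7.
C[3]: E(K, 0x7) = 0xF; 0xF ⊕ 0xF = 0x0.
C[4]: E(K, 0x0) = 0xA; 0x2 ⊕ 0xA = 0x8.
C[5]: E(K, 0x8) = 0x2; 0x3 ⊕ 0x2 = 0x1.
C[6]: E(K, 0x1) = 0x9; 0x9 ⊕ 0x9 = 0x0.

C[1] = 0x5, C[2] = 0x7, C[3] = 0x0, C[4] = 0x8, C[5] = 0x1, C[6] = 0x0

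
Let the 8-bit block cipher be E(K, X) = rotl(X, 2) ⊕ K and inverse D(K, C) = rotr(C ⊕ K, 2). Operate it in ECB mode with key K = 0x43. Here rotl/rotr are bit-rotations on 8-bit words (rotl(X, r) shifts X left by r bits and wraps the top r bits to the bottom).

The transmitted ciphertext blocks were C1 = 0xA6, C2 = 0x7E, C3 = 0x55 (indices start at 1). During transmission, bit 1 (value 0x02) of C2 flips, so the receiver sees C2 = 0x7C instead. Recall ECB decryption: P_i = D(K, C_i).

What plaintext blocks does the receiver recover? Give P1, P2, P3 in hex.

P1 = 0x79, P2 = 0xCF, P3 = 0x85

Only C2 changed, to 0x7C. In ECB, a change in C_i affects only P_i. Decrypting the received ciphertext:
P1: D(K, 0xA6) = 0x79.
P2: D(K, 0x7C) = 0xCF.
P3: D(K, 0x55) = 0x85.
Blocks that differ from the original plaintext: P2.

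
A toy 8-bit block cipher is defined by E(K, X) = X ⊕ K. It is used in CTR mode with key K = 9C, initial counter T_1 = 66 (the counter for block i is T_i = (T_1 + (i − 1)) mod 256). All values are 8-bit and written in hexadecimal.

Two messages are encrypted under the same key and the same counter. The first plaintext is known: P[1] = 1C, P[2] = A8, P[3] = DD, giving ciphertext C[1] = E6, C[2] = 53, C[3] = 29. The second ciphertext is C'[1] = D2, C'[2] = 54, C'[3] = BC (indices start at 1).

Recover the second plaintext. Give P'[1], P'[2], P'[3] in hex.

P'[1] = 28, P'[2] = AF, P'[3] = 48

In CTR with a reused counter, both messages share the same keystream S_i, so C_i ⊕ C'_i = P_i ⊕ P'_i and thus P'_i = P_i ⊕ C_i ⊕ C'_i.
P'[1]: 1C ⊕ E6 ⊕ D2 = 28.
P'[2]: A8 ⊕ 53 ⊕ 54 = AF.
P'[3]: DD ⊕ 29 ⊕ BC = 48.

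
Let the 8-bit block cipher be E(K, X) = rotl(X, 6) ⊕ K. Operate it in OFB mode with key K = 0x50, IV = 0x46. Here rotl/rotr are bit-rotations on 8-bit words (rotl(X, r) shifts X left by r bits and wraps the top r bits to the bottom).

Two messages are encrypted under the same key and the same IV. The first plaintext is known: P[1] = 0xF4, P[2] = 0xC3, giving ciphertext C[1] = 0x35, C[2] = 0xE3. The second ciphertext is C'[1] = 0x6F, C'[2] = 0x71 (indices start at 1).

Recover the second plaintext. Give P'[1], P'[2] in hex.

P'[1] = 0xAE, P'[2] = 0x51

In OFB with a reused IV, both messages share the same keystream S_i, so C_i ⊕ C'_i = P_i ⊕ P'_i and thus P'_i = P_i ⊕ C_i ⊕ C'_i.
P'[1]: 0xF4 ⊕ 0x35 ⊕ 0x6F = 0xAE.
P'[2]: 0xC3 ⊕ 0xE3 ⊕ 0x71 = 0x51.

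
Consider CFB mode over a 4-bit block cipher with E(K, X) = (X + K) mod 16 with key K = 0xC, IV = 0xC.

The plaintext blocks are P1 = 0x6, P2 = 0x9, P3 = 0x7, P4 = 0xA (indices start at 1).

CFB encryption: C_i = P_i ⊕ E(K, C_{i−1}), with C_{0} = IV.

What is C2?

C2 = 0x3

C1: E(K, 0xC) = 0x8; 0x6 ⊕ 0x8 = 0xE.
C2: E(K, 0xE) = 0xA; 0x9 ⊕ 0xA = 0x3.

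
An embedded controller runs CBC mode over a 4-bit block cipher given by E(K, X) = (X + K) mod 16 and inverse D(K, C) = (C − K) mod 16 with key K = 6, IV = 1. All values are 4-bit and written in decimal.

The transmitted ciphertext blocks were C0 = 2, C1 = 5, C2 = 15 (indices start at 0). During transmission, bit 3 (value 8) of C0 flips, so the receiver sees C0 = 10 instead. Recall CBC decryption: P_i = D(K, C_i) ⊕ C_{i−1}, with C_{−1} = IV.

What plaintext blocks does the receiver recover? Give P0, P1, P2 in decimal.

Only C0 changed, to 10. In CBC, a change in C_i garbles P_i and flips the same bit in P_{i+1}. Decrypting the received ciphertext:
P0: D(K, 10) = 4; 4 ⊕ 1 = 5.
P1: D(K, 5) = 15; 15 ⊕ 10 = 5.
P2: D(K, 15) = 9; 9 ⊕ 5 = 12.
Blocks that differ from the original plaintext: P0, P1.

P0 = 5, P1 = 5, P2 = 12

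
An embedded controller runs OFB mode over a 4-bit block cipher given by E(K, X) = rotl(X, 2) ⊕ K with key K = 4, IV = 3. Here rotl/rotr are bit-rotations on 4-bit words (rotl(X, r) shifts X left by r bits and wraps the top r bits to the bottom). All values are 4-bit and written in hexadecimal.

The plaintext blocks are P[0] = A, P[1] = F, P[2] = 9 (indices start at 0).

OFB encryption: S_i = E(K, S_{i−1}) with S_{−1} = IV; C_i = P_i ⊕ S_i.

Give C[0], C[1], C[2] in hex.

C[0]: S = E(K, 3) = 8; A ⊕ 8 = 2.
C[1]: S = E(K, 8) = 6; F ⊕ 6 = 9.
C[2]: S = E(K, 6) = D; 9 ⊕ D = 4.

C[0] = 2, C[1] = 9, C[2] = 4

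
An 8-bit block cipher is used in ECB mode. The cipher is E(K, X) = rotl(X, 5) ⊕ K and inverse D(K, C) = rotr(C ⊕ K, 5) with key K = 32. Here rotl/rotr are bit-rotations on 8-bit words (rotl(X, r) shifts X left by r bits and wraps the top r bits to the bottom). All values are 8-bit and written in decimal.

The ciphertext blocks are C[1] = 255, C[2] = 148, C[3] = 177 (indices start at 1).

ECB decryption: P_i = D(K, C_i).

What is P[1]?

P[1] = 254

P[1]: D(K, 255) = 254.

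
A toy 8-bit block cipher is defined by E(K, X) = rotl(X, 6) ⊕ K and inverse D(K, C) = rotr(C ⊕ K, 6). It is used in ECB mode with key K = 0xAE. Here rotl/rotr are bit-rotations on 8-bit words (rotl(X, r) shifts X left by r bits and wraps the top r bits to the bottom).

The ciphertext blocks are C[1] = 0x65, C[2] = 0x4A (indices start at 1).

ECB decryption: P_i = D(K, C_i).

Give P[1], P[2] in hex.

P[1] = 0x2F, P[2] = 0x93

P[1]: D(K, 0x65) = 0x2F.
P[2]: D(K, 0x4A) = 0x93.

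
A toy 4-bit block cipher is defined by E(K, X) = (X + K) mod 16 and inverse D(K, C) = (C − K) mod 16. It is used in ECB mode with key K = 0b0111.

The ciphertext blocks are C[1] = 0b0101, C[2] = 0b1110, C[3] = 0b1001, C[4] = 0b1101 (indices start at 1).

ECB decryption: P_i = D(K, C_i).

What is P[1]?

P[1]: D(K, 0b0101) = 0b1110.

P[1] = 0b1110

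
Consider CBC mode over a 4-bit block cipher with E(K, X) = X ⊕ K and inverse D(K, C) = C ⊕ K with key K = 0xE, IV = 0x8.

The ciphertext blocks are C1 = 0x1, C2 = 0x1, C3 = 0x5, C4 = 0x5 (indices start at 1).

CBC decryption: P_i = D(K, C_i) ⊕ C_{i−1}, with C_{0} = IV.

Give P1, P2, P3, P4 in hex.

P1 = 0x7, P2 = 0xE, P3 = 0xA, P4 = 0xE

P1: D(K, 0x1) = 0xF; 0xF ⊕ 0x8 = 0x7.
P2: D(K, 0x1) = 0xF; 0xF ⊕ 0x1 = 0xE.
P3: D(K, 0x5) = 0xB; 0xB ⊕ 0x1 = 0xA.
P4: D(K, 0x5) = 0xB; 0xB ⊕ 0x5 = 0xE.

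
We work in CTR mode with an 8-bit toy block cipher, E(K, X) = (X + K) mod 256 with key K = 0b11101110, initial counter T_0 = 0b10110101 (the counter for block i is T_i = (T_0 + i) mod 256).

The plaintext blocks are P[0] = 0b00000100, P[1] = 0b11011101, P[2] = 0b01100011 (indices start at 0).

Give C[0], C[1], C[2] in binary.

CTR encryption: S_i = E(K, T_i) where T_i is the counter for block i; C_i = P_i ⊕ S_i.
C[0]: T = 0b10110101, S = E(K, T) = 0b10100011; 0b00000100 ⊕ 0b10100011 = 0b10100111.
C[1]: T = 0b10110110, S = E(K, T) = 0b10100100; 0b11011101 ⊕ 0b10100100 = 0b01111001.
C[2]: T = 0b10110111, S = E(K, T) = 0b10100101; 0b01100011 ⊕ 0b10100101 = 0b11000110.

C[0] = 0b10100111, C[1] = 0b01111001, C[2] = 0b11000110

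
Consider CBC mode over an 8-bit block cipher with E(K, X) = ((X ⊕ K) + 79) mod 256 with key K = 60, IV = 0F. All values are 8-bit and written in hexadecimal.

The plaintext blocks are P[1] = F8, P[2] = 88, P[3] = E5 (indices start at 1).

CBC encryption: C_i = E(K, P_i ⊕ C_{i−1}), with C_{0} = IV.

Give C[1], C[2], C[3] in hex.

C[1] = 10, C[2] = 71, C[3] = 6D

C[1]: P[1] ⊕ 0F = F7; E(K, F7) = 10.
C[2]: P[2] ⊕ 10 = 98; E(K, 98) = 71.
C[3]: P[3] ⊕ 71 = 94; E(K, 94) = 6D.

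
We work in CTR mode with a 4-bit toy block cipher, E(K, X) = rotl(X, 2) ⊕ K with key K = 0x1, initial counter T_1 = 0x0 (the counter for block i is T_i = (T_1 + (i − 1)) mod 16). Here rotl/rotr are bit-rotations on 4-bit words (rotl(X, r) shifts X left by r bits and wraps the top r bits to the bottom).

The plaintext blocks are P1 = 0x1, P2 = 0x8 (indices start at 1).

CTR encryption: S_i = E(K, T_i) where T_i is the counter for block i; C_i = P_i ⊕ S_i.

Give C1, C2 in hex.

C1: T = 0x0, S = E(K, T) = 0x1; 0x1 ⊕ 0x1 = 0x0.
C2: T = 0x1, S = E(K, T) = 0x5; 0x8 ⊕ 0x5 = 0xD.

C1 = 0x0, C2 = 0xD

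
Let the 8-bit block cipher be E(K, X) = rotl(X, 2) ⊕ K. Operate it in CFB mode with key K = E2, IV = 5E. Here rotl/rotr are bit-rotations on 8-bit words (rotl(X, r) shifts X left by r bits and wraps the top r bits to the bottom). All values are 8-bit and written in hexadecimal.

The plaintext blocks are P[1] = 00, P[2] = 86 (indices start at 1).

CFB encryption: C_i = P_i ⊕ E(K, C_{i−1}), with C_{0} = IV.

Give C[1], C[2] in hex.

C[1]: E(K, 5E) = 9B; 00 ⊕ 9B = 9B.
C[2]: E(K, 9B) = 8C; 86 ⊕ 8C = 0A.

C[1] = 9B, C[2] = 0A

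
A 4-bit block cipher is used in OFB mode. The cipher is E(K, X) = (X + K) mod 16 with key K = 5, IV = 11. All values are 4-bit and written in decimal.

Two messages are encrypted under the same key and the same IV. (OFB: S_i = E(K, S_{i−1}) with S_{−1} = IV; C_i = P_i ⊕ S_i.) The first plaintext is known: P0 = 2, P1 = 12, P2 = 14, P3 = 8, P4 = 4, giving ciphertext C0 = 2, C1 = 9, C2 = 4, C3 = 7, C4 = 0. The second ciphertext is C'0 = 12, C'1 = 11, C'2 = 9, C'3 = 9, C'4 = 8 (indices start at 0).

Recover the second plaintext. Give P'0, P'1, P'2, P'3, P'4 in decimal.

P'0 = 12, P'1 = 14, P'2 = 3, P'3 = 6, P'4 = 12

In OFB with a reused IV, both messages share the same keystream S_i, so C_i ⊕ C'_i = P_i ⊕ P'_i and thus P'_i = P_i ⊕ C_i ⊕ C'_i.
P'0: 2 ⊕ 2 ⊕ 12 = 12.
P'1: 12 ⊕ 9 ⊕ 11 = 14.
P'2: 14 ⊕ 4 ⊕ 9 = 3.
P'3: 8 ⊕ 7 ⊕ 9 = 6.
P'4: 4 ⊕ 0 ⊕ 8 = 12.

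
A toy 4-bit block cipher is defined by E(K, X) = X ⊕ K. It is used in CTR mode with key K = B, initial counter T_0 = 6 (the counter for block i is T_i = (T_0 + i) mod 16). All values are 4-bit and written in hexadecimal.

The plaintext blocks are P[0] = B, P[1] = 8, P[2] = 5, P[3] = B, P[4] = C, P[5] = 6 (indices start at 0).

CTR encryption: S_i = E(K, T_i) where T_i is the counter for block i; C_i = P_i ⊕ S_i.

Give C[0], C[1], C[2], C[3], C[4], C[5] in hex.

C[0] = 6, C[1] = 4, C[2] = 6, C[3] = 9, C[4] = D, C[5] = 6

C[0]: T = 6, S = E(K, T) = D; B ⊕ D = 6.
C[1]: T = 7, S = E(K, T) = C; 8 ⊕ C = 4.
C[2]: T = 8, S = E(K, T) = 3; 5 ⊕ 3 = 6.
C[3]: T = 9, S = E(K, T) = 2; B ⊕ 2 = 9.
C[4]: T = A, S = E(K, T) = 1; C ⊕ 1 = D.
C[5]: T = B, S = E(K, T) = 0; 6 ⊕ 0 = 6.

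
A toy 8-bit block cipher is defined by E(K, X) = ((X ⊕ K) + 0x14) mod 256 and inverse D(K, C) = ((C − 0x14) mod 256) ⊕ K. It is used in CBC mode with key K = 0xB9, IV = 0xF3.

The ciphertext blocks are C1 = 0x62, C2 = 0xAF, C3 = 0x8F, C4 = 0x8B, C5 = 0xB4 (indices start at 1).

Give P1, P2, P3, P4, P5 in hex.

P1 = 0x04, P2 = 0x40, P3 = 0x6D, P4 = 0x41, P5 = 0x92

CBC decryption: P_i = D(K, C_i) ⊕ C_{i−1}, with C_{0} = IV.
P1: D(K, 0x62) = 0xF7; 0xF7 ⊕ 0xF3 = 0x04.
P2: D(K, 0xAF) = 0x22; 0x22 ⊕ 0x62 = 0x40.
P3: D(K, 0x8F) = 0xC2; 0xC2 ⊕ 0xAF = 0x6D.
P4: D(K, 0x8B) = 0xCE; 0xCE ⊕ 0x8F = 0x41.
P5: D(K, 0xB4) = 0x19; 0x19 ⊕ 0x8B = 0x92.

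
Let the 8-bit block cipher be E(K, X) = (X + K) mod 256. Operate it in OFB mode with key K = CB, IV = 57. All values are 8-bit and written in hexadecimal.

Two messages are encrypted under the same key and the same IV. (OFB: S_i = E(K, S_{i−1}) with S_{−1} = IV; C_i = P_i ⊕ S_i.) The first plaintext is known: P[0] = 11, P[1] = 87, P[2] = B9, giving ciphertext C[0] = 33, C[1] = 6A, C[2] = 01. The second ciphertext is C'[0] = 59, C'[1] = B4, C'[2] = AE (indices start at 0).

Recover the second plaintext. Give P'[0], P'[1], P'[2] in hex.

P'[0] = 7B, P'[1] = 59, P'[2] = 16

In OFB with a reused IV, both messages share the same keystream S_i, so C_i ⊕ C'_i = P_i ⊕ P'_i and thus P'_i = P_i ⊕ C_i ⊕ C'_i.
P'[0]: 11 ⊕ 33 ⊕ 59 = 7B.
P'[1]: 87 ⊕ 6A ⊕ B4 = 59.
P'[2]: B9 ⊕ 01 ⊕ AE = 16.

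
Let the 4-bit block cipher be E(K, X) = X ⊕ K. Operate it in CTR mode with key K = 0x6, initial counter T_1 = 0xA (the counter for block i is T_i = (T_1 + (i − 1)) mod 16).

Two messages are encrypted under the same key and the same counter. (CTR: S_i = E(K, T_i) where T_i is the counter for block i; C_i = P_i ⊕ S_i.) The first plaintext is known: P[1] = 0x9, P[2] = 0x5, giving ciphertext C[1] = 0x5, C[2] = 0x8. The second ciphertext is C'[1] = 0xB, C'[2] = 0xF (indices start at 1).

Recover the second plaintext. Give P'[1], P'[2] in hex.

In CTR with a reused counter, both messages share the same keystream S_i, so C_i ⊕ C'_i = P_i ⊕ P'_i and thus P'_i = P_i ⊕ C_i ⊕ C'_i.
P'[1]: 0x9 ⊕ 0x5 ⊕ 0xB = 0x7.
P'[2]: 0x5 ⊕ 0x8 ⊕ 0xF = 0x2.

P'[1] = 0x7, P'[2] = 0x2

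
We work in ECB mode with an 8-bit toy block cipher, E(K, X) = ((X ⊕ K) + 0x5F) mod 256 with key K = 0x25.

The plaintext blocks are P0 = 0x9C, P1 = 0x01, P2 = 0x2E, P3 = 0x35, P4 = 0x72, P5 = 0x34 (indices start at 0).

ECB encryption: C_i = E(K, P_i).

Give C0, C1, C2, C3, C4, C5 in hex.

C0 = 0x18, C1 = 0x83, C2 = 0x6A, C3 = 0x6F, C4 = 0xB6, C5 = 0x70

C0: E(K, 0x9C) = 0x18.
C1: E(K, 0x01) = 0x83.
C2: E(K, 0x2E) = 0x6A.
C3: E(K, 0x35) = 0x6F.
C4: E(K, 0x72) = 0xB6.
C5: E(K, 0x34) = 0x70.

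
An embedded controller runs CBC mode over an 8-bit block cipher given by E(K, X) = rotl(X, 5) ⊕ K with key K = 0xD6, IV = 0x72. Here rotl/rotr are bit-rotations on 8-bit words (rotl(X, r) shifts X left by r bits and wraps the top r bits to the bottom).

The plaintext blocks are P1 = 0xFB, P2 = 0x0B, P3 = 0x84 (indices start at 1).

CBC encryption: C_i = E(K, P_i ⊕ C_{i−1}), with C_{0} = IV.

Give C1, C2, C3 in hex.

C1 = 0xE7, C2 = 0x4B, C3 = 0x2F

C1: P1 ⊕ 0x72 = 0x89; E(K, 0x89) = 0xE7.
C2: P2 ⊕ 0xE7 = 0xEC; E(K, 0xEC) = 0x4B.
C3: P3 ⊕ 0x4B = 0xCF; E(K, 0xCF) = 0x2F.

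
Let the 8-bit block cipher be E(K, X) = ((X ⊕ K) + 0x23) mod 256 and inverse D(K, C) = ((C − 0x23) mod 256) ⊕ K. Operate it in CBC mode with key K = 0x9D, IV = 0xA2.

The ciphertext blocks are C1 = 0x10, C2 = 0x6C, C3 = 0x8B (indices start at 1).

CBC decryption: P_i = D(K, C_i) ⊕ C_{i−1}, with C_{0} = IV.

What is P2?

P2: D(K, 0x6C) = 0xD4; 0xD4 ⊕ 0x10 = 0xC4.

P2 = 0xC4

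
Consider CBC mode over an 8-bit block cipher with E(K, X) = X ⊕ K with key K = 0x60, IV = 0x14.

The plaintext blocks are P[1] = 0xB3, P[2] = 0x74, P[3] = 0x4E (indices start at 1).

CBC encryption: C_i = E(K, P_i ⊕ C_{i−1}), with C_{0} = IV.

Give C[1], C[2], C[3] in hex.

C[1] = 0xC7, C[2] = 0xD3, C[3] = 0xFD

C[1]: P[1] ⊕ 0x14 = 0xA7; E(K, 0xA7) = 0xC7.
C[2]: P[2] ⊕ 0xC7 = 0xB3; E(K, 0xB3) = 0xD3.
C[3]: P[3] ⊕ 0xD3 = 0x9D; E(K, 0x9D) = 0xFD.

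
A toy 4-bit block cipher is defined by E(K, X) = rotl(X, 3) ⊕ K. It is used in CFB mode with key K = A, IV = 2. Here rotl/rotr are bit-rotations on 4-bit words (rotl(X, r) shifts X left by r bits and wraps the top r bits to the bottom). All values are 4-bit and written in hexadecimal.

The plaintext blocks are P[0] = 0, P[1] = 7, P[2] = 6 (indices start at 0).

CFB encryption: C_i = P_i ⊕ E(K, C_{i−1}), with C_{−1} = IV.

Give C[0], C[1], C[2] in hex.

C[0] = B, C[1] = 0, C[2] = C

C[0]: E(K, 2) = B; 0 ⊕ B = B.
C[1]: E(K, B) = 7; 7 ⊕ 7 = 0.
C[2]: E(K, 0) = A; 6 ⊕ A = C.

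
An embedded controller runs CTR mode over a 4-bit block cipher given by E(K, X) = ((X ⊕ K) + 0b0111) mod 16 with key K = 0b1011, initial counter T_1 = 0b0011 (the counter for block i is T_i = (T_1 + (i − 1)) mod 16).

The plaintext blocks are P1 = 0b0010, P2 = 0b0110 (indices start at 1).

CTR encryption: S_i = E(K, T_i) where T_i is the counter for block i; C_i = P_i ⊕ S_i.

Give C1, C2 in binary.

C1 = 0b1101, C2 = 0b0000

C1: T = 0b0011, S = E(K, T) = 0b1111; 0b0010 ⊕ 0b1111 = 0b1101.
C2: T = 0b0100, S = E(K, T) = 0b0110; 0b0110 ⊕ 0b0110 = 0b0000.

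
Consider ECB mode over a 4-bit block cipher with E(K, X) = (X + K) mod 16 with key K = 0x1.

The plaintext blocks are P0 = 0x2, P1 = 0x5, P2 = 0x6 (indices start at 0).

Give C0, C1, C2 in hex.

C0 = 0x3, C1 = 0x6, C2 = 0x7

ECB encryption: C_i = E(K, P_i).
C0: E(K, 0x2) = 0x3.
C1: E(K, 0x5) = 0x6.
C2: E(K, 0x6) = 0x7.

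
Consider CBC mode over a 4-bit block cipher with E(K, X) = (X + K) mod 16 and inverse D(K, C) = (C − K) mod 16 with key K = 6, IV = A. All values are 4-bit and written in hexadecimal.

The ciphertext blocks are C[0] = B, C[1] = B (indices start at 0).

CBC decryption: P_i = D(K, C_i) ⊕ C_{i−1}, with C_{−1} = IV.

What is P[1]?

P[1] = E

P[1]: D(K, B) = 5; 5 ⊕ B = E.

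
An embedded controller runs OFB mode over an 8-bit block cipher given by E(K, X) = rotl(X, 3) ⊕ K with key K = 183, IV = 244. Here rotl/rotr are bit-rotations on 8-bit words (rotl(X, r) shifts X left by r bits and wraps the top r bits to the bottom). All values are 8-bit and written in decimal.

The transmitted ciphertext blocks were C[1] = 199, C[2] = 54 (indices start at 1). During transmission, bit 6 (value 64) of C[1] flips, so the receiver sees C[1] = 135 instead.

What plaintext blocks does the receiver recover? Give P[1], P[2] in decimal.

OFB decryption: S_i = E(K, S_{i−1}) with S_{0} = IV; P_i = C_i ⊕ S_i.
Only C[1] changed, to 135. In OFB, a change in C_i flips the same bit in P_i only; the keystream is unaffected. Decrypting the received ciphertext:
P[1]: S = E(K, 244) = 16; 135 ⊕ 16 = 151.
P[2]: S = E(K, 16) = 55; 54 ⊕ 55 = 1.
Blocks that differ from the original plaintext: P[1].

P[1] = 151, P[2] = 1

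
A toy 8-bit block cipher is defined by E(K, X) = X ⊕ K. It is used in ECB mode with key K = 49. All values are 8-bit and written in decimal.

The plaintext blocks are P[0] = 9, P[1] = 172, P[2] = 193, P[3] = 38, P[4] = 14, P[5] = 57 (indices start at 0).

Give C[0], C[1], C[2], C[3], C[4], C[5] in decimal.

C[0] = 56, C[1] = 157, C[2] = 240, C[3] = 23, C[4] = 63, C[5] = 8

ECB encryption: C_i = E(K, P_i).
C[0]: E(K, 9) = 56.
C[1]: E(K, 172) = 157.
C[2]: E(K, 193) = 240.
C[3]: E(K, 38) = 23.
C[4]: E(K, 14) = 63.
C[5]: E(K, 57) = 8.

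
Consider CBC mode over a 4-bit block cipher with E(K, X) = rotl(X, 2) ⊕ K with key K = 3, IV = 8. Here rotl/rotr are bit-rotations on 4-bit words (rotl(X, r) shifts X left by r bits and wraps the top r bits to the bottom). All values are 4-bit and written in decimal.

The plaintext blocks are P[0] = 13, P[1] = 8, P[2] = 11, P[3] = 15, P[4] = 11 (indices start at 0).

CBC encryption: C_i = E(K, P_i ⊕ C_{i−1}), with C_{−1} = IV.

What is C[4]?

C[4] = 1

C[0]: P[0] ⊕ 8 = 5; E(K, 5) = 6.
C[1]: P[1] ⊕ 6 = 14; E(K, 14) = 8.
C[2]: P[2] ⊕ 8 = 3; E(K, 3) = 15.
C[3]: P[3] ⊕ 15 = 0; E(K, 0) = 3.
C[4]: P[4] ⊕ 3 = 8; E(K, 8) = 1.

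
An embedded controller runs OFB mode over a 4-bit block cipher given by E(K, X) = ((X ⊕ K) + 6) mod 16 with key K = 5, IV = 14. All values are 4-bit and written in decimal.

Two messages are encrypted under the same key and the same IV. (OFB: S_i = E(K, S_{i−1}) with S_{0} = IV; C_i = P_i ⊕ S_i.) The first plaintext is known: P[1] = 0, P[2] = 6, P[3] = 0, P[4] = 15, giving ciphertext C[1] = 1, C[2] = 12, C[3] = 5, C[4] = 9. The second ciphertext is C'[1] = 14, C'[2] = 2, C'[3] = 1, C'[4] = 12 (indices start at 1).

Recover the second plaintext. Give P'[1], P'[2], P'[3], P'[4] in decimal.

P'[1] = 15, P'[2] = 8, P'[3] = 4, P'[4] = 10

In OFB with a reused IV, both messages share the same keystream S_i, so C_i ⊕ C'_i = P_i ⊕ P'_i and thus P'_i = P_i ⊕ C_i ⊕ C'_i.
P'[1]: 0 ⊕ 1 ⊕ 14 = 15.
P'[2]: 6 ⊕ 12 ⊕ 2 = 8.
P'[3]: 0 ⊕ 5 ⊕ 1 = 4.
P'[4]: 15 ⊕ 9 ⊕ 12 = 10.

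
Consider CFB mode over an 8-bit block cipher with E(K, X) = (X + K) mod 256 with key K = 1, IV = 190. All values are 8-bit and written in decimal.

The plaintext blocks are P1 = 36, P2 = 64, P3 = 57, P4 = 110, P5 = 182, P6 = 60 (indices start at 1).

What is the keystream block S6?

CFB encryption: C_i = P_i ⊕ E(K, C_{i−1}), with C_{0} = IV.
C1: E(K, 190) = 191; 36 ⊕ 191 = 155.
C2: E(K, 155) = 156; 64 ⊕ 156 = 220.
C3: E(K, 220) = 221; 57 ⊕ 221 = 228.
C4: E(K, 228) = 229; 110 ⊕ 229 = 139.
C5: E(K, 139) = 140; 182 ⊕ 140 = 58.
C6: E(K, 58) = 59; 60 ⊕ 59 = 7.
So S6 = 59.

59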